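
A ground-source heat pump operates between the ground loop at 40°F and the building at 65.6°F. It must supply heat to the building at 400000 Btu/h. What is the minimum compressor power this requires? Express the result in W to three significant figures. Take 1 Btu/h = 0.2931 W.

In absolute terms T_C = 277.59 K and T_H = 291.82 K, so ΔT = 14.22 K.
COP_Carnot = T_H/ΔT = 291.82/14.22 = 20.52.
Ẇ_min = Q̇/COP_Carnot = 400000/20.52 = 19490 Btu/h = 5714 W.

5710 W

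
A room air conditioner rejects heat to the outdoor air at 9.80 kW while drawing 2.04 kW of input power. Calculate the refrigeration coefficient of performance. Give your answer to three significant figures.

The first law gives Q̇_H = Q̇_C + Ẇ, so the three rates are Q̇_C = 7.760, Q̇_H = 9.800, Ẇ = 2.040 kW.
COP_R = Q̇_C/Ẇ = 7.760/2.040 = 3.804.

3.80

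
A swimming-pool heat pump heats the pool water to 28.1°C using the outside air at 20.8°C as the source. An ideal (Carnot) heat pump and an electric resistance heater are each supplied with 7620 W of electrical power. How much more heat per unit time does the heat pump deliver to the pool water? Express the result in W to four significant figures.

In absolute terms T_C = 293.95 K and T_H = 301.25 K, so ΔT = 7.300 K.
COP_Carnot = T_H/ΔT = 301.25/7.300 = 41.27.
The heat pump delivers Q̇_H = COP × Ẇ = 314500 W; the resistance heater delivers Ẇ = 7620 W.
Extra = (COP − 1)·Ẇ = 306800 W.

306800 W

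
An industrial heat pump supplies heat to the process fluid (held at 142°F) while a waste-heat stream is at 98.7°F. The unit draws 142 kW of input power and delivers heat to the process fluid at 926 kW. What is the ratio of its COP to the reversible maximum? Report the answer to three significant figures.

0.469

COP_actual = Q̇_H/Ẇ = 926.0/142.0 = 6.521.
In absolute terms T_C = 310.21 K and T_H = 334.26 K, so ΔT = 24.06 K.
COP_Carnot = T_H/ΔT = 334.26/24.06 = 13.90.
η_II = COP_actual/COP_Carnot = 6.521/13.90 = 0.4693.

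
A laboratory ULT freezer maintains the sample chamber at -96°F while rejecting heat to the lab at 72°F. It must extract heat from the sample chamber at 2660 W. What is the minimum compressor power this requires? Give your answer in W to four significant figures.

In absolute terms T_C = 202.04 K and T_H = 295.37 K, so ΔT = 93.33 K.
COP_Carnot = T_C/ΔT = 202.04/93.33 = 2.165.
Ẇ_min = Q̇/COP_Carnot = 2660/2.165 = 1229 W.

1229 W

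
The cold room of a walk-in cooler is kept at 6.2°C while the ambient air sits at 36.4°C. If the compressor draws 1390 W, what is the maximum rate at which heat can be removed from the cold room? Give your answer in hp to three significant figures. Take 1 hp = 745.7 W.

In absolute terms T_C = 279.35 K and T_H = 309.55 K, so ΔT = 30.20 K.
COP_Carnot = T_C/ΔT = 279.35/30.20 = 9.250.
Q̇_max = COP_Carnot × Ẇ = 9.250 × 1390 W = 12860 W = 17.24 hp.

17.2 hp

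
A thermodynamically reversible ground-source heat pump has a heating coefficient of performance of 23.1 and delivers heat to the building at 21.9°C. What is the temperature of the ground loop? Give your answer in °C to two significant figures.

9.1 °C

COP_HP = T_H/(T_H − T_C) gives T_H − T_C = T_H/COP.
With T_H = 295.05 K, T_C = 295.05 × (1 − 1/23.1) = 282.28 K.
Converting, 282.28 K = 9.13°C.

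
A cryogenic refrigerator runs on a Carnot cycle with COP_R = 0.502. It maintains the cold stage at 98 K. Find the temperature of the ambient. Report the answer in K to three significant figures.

293 K

COP_R = T_C/(T_H − T_C) gives T_H − T_C = T_C/COP.
With T_C = 98.00 K, T_H = 98.00 × (1 + 1/0.502) = 293.22 K.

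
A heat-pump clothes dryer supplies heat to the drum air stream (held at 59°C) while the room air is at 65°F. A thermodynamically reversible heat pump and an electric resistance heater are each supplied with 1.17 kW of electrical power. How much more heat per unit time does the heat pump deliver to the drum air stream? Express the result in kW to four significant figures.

8.386 kW

In absolute terms T_C = 291.48 K and T_H = 332.15 K, so ΔT = 40.67 K.
COP_Carnot = T_H/ΔT = 332.15/40.67 = 8.168.
The heat pump delivers Q̇_H = COP × Ẇ = 9.556 kW; the resistance heater delivers Ẇ = 1.170 kW.
Extra = (COP − 1)·Ẇ = 8.386 kW.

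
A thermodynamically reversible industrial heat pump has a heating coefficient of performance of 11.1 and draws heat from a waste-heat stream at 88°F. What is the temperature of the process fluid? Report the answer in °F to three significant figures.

COP_HP = T_H/(T_H − T_C) rearranges to T_H = COP·T_C/(COP − 1).
With T_C = 304.26 K, T_H = 11.1 × 304.26/10.10 = 334.39 K.
Converting, 334.39 K = 142.22°F.

142 °F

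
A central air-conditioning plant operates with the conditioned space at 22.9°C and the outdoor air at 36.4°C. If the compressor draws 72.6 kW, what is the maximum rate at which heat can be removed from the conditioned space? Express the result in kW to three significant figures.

In absolute terms T_C = 296.05 K and T_H = 309.55 K, so ΔT = 13.50 K.
COP_Carnot = T_C/ΔT = 296.05/13.50 = 21.93.
Q̇_max = COP_Carnot × Ẇ = 21.93 × 72.60 kW = 1592 kW.

1590 kW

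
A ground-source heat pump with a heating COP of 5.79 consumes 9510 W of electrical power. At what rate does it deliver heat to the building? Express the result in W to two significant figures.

55000 W

Q̇_H = COP_HP × Ẇ = 5.79 × 9510 = 55060 W.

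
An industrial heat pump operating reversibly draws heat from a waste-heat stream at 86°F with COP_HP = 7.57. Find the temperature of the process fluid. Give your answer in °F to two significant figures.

COP_HP = T_H/(T_H − T_C) rearranges to T_H = COP·T_C/(COP − 1).
With T_C = 303.15 K, T_H = 7.57 × 303.15/6.570 = 349.29 K.
Converting, 349.29 K = 169.05°F.

170 °F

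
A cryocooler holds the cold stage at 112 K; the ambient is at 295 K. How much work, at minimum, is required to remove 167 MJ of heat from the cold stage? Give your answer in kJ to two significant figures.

270000 kJ

The reservoir spacing is ΔT = 295 − 112 = 183.0 K.
The reversible limit is COP_R = T_C/ΔT = 0.6120, so W_min = Q_C/COP = Q_C·ΔT/T_C.
W_min = 167.0 × 183.0/112.00 = 272.9 MJ = 272900 kJ.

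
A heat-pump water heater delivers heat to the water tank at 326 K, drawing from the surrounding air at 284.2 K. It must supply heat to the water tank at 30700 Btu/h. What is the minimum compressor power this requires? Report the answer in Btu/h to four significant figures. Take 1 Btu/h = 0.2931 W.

The reservoir spacing is ΔT = 326 − 284.2 = 41.80 K.
COP_Carnot = T_H/ΔT = 326.00/41.80 = 7.799.
Ẇ_min = Q̇/COP_Carnot = 30700/7.799 = 3936 Btu/h.

3936 Btu/h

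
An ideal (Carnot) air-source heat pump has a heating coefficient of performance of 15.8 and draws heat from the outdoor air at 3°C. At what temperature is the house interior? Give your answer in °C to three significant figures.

21.7 °C

COP_HP = T_H/(T_H − T_C) rearranges to T_H = COP·T_C/(COP − 1).
With T_C = 276.15 K, T_H = 15.8 × 276.15/14.80 = 294.81 K.
Converting, 294.81 K = 21.66°C.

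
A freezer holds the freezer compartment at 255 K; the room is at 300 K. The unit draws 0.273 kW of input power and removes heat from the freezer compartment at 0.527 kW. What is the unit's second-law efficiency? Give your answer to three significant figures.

COP_actual = Q̇_C/Ẇ = 0.5270/0.2730 = 1.930.
The reservoir spacing is ΔT = 300 − 255 = 45.00 K.
COP_Carnot = T_C/ΔT = 255.00/45.00 = 5.667.
η_II = COP_actual/COP_Carnot = 1.930/5.667 = 0.3407.

0.341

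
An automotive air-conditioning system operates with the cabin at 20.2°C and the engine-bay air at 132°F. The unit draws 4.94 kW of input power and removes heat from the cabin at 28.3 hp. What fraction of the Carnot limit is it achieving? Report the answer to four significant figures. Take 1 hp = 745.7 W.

0.5149

Converting, Q̇_C = 28.30 hp = 21.10 kW, so COP_actual = Q̇_C/Ẇ = 21.10/4.940 = 4.272.
In absolute terms T_C = 293.35 K and T_H = 328.71 K, so ΔT = 35.36 K.
COP_Carnot = T_C/ΔT = 293.35/35.36 = 8.297.
η_II = COP_actual/COP_Carnot = 4.272/8.297 = 0.5149.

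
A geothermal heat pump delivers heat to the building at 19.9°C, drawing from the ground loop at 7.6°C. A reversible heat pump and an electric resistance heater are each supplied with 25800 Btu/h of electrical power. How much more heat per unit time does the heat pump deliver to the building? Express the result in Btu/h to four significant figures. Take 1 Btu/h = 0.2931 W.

In absolute terms T_C = 280.75 K and T_H = 293.05 K, so ΔT = 12.30 K.
COP_Carnot = T_H/ΔT = 293.05/12.30 = 23.83.
The heat pump delivers Q̇_H = COP × Ẇ = 614700 Btu/h; the resistance heater delivers Ẇ = 25800 Btu/h.
Extra = (COP − 1)·Ẇ = 588900 Btu/h.

588900 Btu/h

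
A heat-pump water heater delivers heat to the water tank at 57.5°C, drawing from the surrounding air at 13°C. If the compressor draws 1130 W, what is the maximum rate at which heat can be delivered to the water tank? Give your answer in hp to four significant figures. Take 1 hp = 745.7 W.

11.26 hp

In absolute terms T_C = 286.15 K and T_H = 330.65 K, so ΔT = 44.50 K.
COP_Carnot = T_H/ΔT = 330.65/44.50 = 7.430.
Q̇_max = COP_Carnot × Ẇ = 7.430 × 1130 W = 8396 W = 11.26 hp.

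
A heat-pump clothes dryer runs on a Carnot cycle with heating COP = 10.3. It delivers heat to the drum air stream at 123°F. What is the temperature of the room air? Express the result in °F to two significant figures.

66 °F

COP_HP = T_H/(T_H − T_C) gives T_H − T_C = T_H/COP.
With T_H = 323.71 K, T_C = 323.71 × (1 − 1/10.3) = 292.28 K.
Converting, 292.28 K = 66.43°F.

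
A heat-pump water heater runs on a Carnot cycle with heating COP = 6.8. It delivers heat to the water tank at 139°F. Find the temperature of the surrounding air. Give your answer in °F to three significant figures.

51.0 °F

COP_HP = T_H/(T_H − T_C) gives T_H − T_C = T_H/COP.
With T_H = 332.59 K, T_C = 332.59 × (1 − 1/6.8) = 283.68 K.
Converting, 283.68 K = 50.96°F.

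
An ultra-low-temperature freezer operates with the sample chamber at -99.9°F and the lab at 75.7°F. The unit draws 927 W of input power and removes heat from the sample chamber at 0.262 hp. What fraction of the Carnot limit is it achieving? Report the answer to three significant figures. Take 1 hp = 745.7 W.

Converting, Q̇_C = 0.2620 hp = 195.4 W, so COP_actual = Q̇_C/Ẇ = 195.4/927.0 = 0.2108.
In absolute terms T_C = 199.87 K and T_H = 297.43 K, so ΔT = 97.56 K.
COP_Carnot = T_C/ΔT = 199.87/97.56 = 2.049.
η_II = COP_actual/COP_Carnot = 0.2108/2.049 = 0.1029.

0.103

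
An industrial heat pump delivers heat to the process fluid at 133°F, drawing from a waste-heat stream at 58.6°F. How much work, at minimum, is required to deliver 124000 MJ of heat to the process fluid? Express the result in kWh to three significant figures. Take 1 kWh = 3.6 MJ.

In absolute terms T_C = 287.93 K and T_H = 329.26 K, so ΔT = 41.33 K.
The reversible limit is COP_HP = T_H/ΔT = 7.966, so W_min = Q_H/COP = Q_H·ΔT/T_H.
W_min = 124000 × 41.33/329.26 = 15570 MJ = 4324 kWh.

4320 kWh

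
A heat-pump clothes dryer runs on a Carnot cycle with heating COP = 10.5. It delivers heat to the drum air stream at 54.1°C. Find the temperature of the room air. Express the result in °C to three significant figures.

COP_HP = T_H/(T_H − T_C) gives T_H − T_C = T_H/COP.
With T_H = 327.25 K, T_C = 327.25 × (1 − 1/10.5) = 296.08 K.
Converting, 296.08 K = 22.93°C.

22.9 °C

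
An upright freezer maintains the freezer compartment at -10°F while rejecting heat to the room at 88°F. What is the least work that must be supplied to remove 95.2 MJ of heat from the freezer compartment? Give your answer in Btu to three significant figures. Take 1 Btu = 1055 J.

In absolute terms T_C = 249.82 K and T_H = 304.26 K, so ΔT = 54.44 K.
The reversible limit is COP_R = T_C/ΔT = 4.588, so W_min = Q_C/COP = Q_C·ΔT/T_C.
W_min = 95.20 × 54.44/249.82 = 20.75 MJ = 19670 Btu.

19700 Btu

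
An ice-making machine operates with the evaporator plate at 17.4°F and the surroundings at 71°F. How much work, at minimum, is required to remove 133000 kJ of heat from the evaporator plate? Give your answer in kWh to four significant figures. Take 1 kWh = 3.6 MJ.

4.151 kWh

In absolute terms T_C = 265.04 K and T_H = 294.82 K, so ΔT = 29.78 K.
The reversible limit is COP_R = T_C/ΔT = 8.901, so W_min = Q_C/COP = Q_C·ΔT/T_C.
W_min = 133000 × 29.78/265.04 = 14940 kJ = 4.151 kWh.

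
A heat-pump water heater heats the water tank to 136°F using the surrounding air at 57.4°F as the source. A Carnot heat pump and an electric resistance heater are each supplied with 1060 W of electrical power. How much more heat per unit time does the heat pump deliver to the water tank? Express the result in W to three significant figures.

In absolute terms T_C = 287.26 K and T_H = 330.93 K, so ΔT = 43.67 K.
COP_Carnot = T_H/ΔT = 330.93/43.67 = 7.578.
The heat pump delivers Q̇_H = COP × Ẇ = 8033 W; the resistance heater delivers Ẇ = 1060 W.
Extra = (COP − 1)·Ẇ = 6973 W.

6970 W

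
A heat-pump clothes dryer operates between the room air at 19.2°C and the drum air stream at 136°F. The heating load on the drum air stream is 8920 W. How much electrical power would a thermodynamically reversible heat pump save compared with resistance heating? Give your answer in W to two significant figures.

In absolute terms T_C = 292.35 K and T_H = 330.93 K, so ΔT = 38.58 K.
COP_Carnot = T_H/ΔT = 330.93/38.58 = 8.578.
Resistance heating needs Ẇ_res = Q̇_H = 8920 W; the reversible heat pump needs only Ẇ_hp = Q̇_H/COP = 1040 W.
Saving = 8920 − 1040 = 7880 W.

7900 W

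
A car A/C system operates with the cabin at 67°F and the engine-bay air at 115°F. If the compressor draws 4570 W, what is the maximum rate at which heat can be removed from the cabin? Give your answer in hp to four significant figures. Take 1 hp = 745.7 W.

In absolute terms T_C = 292.59 K and T_H = 319.26 K, so ΔT = 26.67 K.
COP_Carnot = T_C/ΔT = 292.59/26.67 = 10.97.
Q̇_max = COP_Carnot × Ẇ = 10.97 × 4570 W = 50140 W = 67.24 hp.

67.24 hp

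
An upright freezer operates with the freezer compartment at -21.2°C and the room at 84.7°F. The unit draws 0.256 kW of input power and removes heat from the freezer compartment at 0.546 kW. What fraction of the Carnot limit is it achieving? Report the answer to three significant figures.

0.427

COP_actual = Q̇_C/Ẇ = 0.5460/0.2560 = 2.133.
In absolute terms T_C = 251.95 K and T_H = 302.43 K, so ΔT = 50.48 K.
COP_Carnot = T_C/ΔT = 251.95/50.48 = 4.991.
η_II = COP_actual/COP_Carnot = 2.133/4.991 = 0.4273.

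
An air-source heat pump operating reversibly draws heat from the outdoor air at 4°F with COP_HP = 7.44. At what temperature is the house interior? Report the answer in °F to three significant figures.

76.0 °F

COP_HP = T_H/(T_H − T_C) rearranges to T_H = COP·T_C/(COP − 1).
With T_C = 257.59 K, T_H = 7.44 × 257.59/6.440 = 297.59 K.
Converting, 297.59 K = 76.00°F.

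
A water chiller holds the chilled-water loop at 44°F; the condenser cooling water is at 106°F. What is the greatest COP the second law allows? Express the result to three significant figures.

8.12

In absolute terms T_C = 279.82 K and T_H = 314.26 K, so ΔT = 34.44 K.
For a reversible cycle, COP_Carnot = T_C/ΔT = 279.82/34.44 = 8.124.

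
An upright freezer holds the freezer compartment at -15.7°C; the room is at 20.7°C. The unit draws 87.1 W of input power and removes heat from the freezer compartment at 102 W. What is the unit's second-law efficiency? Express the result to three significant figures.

0.166

COP_actual = Q̇_C/Ẇ = 102.0/87.10 = 1.171.
In absolute terms T_C = 257.45 K and T_H = 293.85 K, so ΔT = 36.40 K.
COP_Carnot = T_C/ΔT = 257.45/36.40 = 7.073.
η_II = COP_actual/COP_Carnot = 1.171/7.073 = 0.1656.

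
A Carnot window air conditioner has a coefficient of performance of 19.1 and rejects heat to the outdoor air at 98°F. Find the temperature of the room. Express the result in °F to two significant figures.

For a Carnot refrigerator COP_R = T_C/(T_H − T_C), so T_C = COP·T_H/(1 + COP).
With T_H = 309.82 K, T_C = 19.1 × 309.82/20.10 = 294.40 K.
Converting, 294.40 K = 70.26°F.

70 °F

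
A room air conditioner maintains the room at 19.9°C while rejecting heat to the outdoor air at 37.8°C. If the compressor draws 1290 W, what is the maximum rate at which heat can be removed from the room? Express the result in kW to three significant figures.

In absolute terms T_C = 293.05 K and T_H = 310.95 K, so ΔT = 17.90 K.
COP_Carnot = T_C/ΔT = 293.05/17.90 = 16.37.
Q̇_max = COP_Carnot × Ẇ = 16.37 × 1290 W = 21120 W = 21.12 kW.

21.1 kW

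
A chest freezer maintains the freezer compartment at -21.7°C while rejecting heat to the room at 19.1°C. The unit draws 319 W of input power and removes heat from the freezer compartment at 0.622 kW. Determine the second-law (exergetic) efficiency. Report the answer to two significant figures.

Converting, Q̇_C = 0.6220 kW = 622.0 W, so COP_actual = Q̇_C/Ẇ = 622.0/319.0 = 1.950.
In absolute terms T_C = 251.45 K and T_H = 292.25 K, so ΔT = 40.80 K.
COP_Carnot = T_C/ΔT = 251.45/40.80 = 6.163.
η_II = COP_actual/COP_Carnot = 1.950/6.163 = 0.3164.

0.32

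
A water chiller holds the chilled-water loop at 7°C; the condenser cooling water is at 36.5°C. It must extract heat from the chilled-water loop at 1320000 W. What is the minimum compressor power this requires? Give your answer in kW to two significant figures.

In absolute terms T_C = 280.15 K and T_H = 309.65 K, so ΔT = 29.50 K.
COP_Carnot = T_C/ΔT = 280.15/29.50 = 9.497.
Ẇ_min = Q̇/COP_Carnot = 1320000/9.497 = 139000 W = 139.0 kW.

140 kW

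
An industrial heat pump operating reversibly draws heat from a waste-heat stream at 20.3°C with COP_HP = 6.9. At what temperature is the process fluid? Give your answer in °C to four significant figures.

70.04 °C

COP_HP = T_H/(T_H − T_C) rearranges to T_H = COP·T_C/(COP − 1).
With T_C = 293.45 K, T_H = 6.9 × 293.45/5.900 = 343.19 K.
Converting, 343.19 K = 70.04°C.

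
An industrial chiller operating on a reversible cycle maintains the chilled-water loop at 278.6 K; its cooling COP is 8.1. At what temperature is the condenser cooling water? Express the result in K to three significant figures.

COP_R = T_C/(T_H − T_C) gives T_H − T_C = T_C/COP.
With T_C = 278.60 K, T_H = 278.60 × (1 + 1/8.1) = 313.00 K.

313 K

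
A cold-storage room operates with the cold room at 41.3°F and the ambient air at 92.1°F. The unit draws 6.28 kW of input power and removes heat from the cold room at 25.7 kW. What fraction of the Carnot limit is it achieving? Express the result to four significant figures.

COP_actual = Q̇_C/Ẇ = 25.70/6.280 = 4.092.
In absolute terms T_C = 278.32 K and T_H = 306.54 K, so ΔT = 28.22 K.
COP_Carnot = T_C/ΔT = 278.32/28.22 = 9.862.
η_II = COP_actual/COP_Carnot = 4.092/9.862 = 0.4150.

0.4150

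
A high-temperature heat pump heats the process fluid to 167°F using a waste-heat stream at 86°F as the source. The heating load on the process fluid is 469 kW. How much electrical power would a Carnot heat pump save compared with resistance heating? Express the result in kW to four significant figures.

408.4 kW

In absolute terms T_C = 303.15 K and T_H = 348.15 K, so ΔT = 45.00 K.
COP_Carnot = T_H/ΔT = 348.15/45.00 = 7.737.
Resistance heating needs Ẇ_res = Q̇_H = 469.0 kW; the reversible heat pump needs only Ẇ_hp = Q̇_H/COP = 60.62 kW.
Saving = 469.0 − 60.62 = 408.4 kW.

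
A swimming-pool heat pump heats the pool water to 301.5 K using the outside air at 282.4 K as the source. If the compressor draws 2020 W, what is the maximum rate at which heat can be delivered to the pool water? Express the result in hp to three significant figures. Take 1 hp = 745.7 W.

42.8 hp

The reservoir spacing is ΔT = 301.5 − 282.4 = 19.10 K.
COP_Carnot = T_H/ΔT = 301.50/19.10 = 15.79.
Q̇_max = COP_Carnot × Ẇ = 15.79 × 2020 W = 31890 W = 42.76 hp.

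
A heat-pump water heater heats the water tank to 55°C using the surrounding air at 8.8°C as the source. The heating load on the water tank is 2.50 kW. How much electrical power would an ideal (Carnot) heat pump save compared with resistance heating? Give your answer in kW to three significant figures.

In absolute terms T_C = 281.95 K and T_H = 328.15 K, so ΔT = 46.20 K.
COP_Carnot = T_H/ΔT = 328.15/46.20 = 7.103.
Resistance heating needs Ẇ_res = Q̇_H = 2.500 kW; the reversible heat pump needs only Ẇ_hp = Q̇_H/COP = 0.3520 kW.
Saving = 2.500 − 0.3520 = 2.148 kW.

2.15 kW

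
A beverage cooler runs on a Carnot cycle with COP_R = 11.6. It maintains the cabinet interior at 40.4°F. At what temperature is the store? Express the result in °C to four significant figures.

28.62 °C

COP_R = T_C/(T_H − T_C) gives T_H − T_C = T_C/COP.
With T_C = 277.82 K, T_H = 277.82 × (1 + 1/11.6) = 301.77 K.
Converting, 301.77 K = 28.62°C.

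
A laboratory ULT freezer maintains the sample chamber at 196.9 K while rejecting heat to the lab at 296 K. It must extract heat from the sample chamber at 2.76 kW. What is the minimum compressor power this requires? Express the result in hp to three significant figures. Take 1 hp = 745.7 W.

The reservoir spacing is ΔT = 296 − 196.9 = 99.10 K.
COP_Carnot = T_C/ΔT = 196.90/99.10 = 1.987.
Ẇ_min = Q̇/COP_Carnot = 2.760/1.987 = 1.389 kW = 1.863 hp.

1.86 hp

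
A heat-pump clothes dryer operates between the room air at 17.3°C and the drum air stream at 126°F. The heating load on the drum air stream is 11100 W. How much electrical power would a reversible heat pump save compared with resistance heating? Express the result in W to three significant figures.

9910 W

In absolute terms T_C = 290.45 K and T_H = 325.37 K, so ΔT = 34.92 K.
COP_Carnot = T_H/ΔT = 325.37/34.92 = 9.317.
Resistance heating needs Ẇ_res = Q̇_H = 11100 W; the reversible heat pump needs only Ẇ_hp = Q̇_H/COP = 1191 W.
Saving = 11100 − 1191 = 9909 W.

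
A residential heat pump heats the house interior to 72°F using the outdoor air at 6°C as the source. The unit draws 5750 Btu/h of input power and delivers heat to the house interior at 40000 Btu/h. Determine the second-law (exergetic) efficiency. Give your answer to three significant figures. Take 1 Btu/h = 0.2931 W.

COP_actual = Q̇_H/Ẇ = 40000/5750 = 6.957.
In absolute terms T_C = 279.15 K and T_H = 295.37 K, so ΔT = 16.22 K.
COP_Carnot = T_H/ΔT = 295.37/16.22 = 18.21.
η_II = COP_actual/COP_Carnot = 6.957/18.21 = 0.3821.

0.382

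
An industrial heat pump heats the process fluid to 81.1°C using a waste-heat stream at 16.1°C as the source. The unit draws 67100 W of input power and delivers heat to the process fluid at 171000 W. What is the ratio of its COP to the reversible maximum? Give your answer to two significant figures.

COP_actual = Q̇_H/Ẇ = 171000/67100 = 2.548.
In absolute terms T_C = 289.25 K and T_H = 354.25 K, so ΔT = 65.00 K.
COP_Carnot = T_H/ΔT = 354.25/65.00 = 5.450.
η_II = COP_actual/COP_Carnot = 2.548/5.450 = 0.4676.

0.47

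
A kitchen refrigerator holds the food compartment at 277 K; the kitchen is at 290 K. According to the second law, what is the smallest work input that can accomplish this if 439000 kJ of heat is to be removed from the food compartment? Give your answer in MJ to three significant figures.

The reservoir spacing is ΔT = 290 − 277 = 13.00 K.
The reversible limit is COP_R = T_C/ΔT = 21.31, so W_min = Q_C/COP = Q_C·ΔT/T_C.
W_min = 439000 × 13.00/277.00 = 20600 kJ = 20.60 MJ.

20.6 MJ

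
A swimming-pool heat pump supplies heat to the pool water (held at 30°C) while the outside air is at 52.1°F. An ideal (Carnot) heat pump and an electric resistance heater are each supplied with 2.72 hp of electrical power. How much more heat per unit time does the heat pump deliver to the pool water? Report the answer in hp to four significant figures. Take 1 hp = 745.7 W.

In absolute terms T_C = 284.32 K and T_H = 303.15 K, so ΔT = 18.83 K.
COP_Carnot = T_H/ΔT = 303.15/18.83 = 16.10.
The heat pump delivers Q̇_H = COP × Ẇ = 43.78 hp; the resistance heater delivers Ẇ = 2.720 hp.
Extra = (COP − 1)·Ẇ = 41.06 hp.

41.06 hp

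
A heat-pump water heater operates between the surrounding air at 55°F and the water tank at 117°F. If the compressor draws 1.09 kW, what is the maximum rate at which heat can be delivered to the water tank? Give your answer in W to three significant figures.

In absolute terms T_C = 285.93 K and T_H = 320.37 K, so ΔT = 34.44 K.
COP_Carnot = T_H/ΔT = 320.37/34.44 = 9.301.
Q̇_max = COP_Carnot × Ẇ = 9.301 × 1.090 kW = 10.14 kW = 10140 W.

10100 W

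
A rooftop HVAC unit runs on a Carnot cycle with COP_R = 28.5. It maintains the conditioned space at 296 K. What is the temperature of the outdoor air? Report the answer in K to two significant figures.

310 K

COP_R = T_C/(T_H − T_C) gives T_H − T_C = T_C/COP.
With T_C = 296.00 K, T_H = 296.00 × (1 + 1/28.5) = 306.39 K.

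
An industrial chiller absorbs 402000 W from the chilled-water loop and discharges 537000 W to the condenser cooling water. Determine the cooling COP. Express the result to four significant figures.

The first law gives Q̇_H = Q̇_C + Ẇ, so the three rates are Q̇_C = 402000, Q̇_H = 537000, Ẇ = 135000 W.
COP_R = Q̇_C/Ẇ = 402000/135000 = 2.978.

2.978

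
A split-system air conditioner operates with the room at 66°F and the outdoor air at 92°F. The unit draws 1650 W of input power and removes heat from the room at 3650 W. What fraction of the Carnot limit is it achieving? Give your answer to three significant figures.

COP_actual = Q̇_C/Ẇ = 3650/1650 = 2.212.
In absolute terms T_C = 292.04 K and T_H = 306.48 K, so ΔT = 14.44 K.
COP_Carnot = T_C/ΔT = 292.04/14.44 = 20.22.
η_II = COP_actual/COP_Carnot = 2.212/20.22 = 0.1094.

0.109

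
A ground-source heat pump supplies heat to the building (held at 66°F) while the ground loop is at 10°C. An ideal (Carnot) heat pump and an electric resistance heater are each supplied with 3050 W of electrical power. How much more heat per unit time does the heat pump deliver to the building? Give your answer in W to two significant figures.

In absolute terms T_C = 283.15 K and T_H = 292.04 K, so ΔT = 8.889 K.
COP_Carnot = T_H/ΔT = 292.04/8.889 = 32.85.
The heat pump delivers Q̇_H = COP × Ẇ = 100200 W; the resistance heater delivers Ẇ = 3050 W.
Extra = (COP − 1)·Ẇ = 97160 W.

97000 W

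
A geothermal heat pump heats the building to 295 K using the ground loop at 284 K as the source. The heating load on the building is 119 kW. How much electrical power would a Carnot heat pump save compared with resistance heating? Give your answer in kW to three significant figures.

115 kW

The reservoir spacing is ΔT = 295 − 284 = 11.00 K.
COP_Carnot = T_H/ΔT = 295.00/11.00 = 26.82.
Resistance heating needs Ẇ_res = Q̇_H = 119.0 kW; the reversible heat pump needs only Ẇ_hp = Q̇_H/COP = 4.437 kW.
Saving = 119.0 − 4.437 = 114.6 kW.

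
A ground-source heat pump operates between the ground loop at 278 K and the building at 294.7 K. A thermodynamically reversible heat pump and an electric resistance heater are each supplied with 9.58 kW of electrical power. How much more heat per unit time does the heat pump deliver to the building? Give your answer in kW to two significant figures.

The reservoir spacing is ΔT = 294.7 − 278 = 16.70 K.
COP_Carnot = T_H/ΔT = 294.70/16.70 = 17.65.
The heat pump delivers Q̇_H = COP × Ẇ = 169.1 kW; the resistance heater delivers Ẇ = 9.580 kW.
Extra = (COP − 1)·Ẇ = 159.5 kW.

160 kW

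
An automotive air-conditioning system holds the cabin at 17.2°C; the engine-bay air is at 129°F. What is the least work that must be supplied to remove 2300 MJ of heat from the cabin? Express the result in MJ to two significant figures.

In absolute terms T_C = 290.35 K and T_H = 327.04 K, so ΔT = 36.69 K.
The reversible limit is COP_R = T_C/ΔT = 7.914, so W_min = Q_C/COP = Q_C·ΔT/T_C.
W_min = 2300 × 36.69/290.35 = 290.6 MJ.

290 MJ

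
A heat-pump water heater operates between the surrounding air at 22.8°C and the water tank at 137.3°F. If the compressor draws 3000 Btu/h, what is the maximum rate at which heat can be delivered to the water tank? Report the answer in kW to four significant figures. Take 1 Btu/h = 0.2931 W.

8.169 kW

In absolute terms T_C = 295.95 K and T_H = 331.65 K, so ΔT = 35.70 K.
COP_Carnot = T_H/ΔT = 331.65/35.70 = 9.290.
Q̇_max = COP_Carnot × Ẇ = 9.290 × 3000 Btu/h = 27870 Btu/h = 8.169 kW.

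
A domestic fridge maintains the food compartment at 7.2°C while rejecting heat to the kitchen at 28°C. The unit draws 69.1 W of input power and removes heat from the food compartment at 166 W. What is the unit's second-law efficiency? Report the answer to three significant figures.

0.178

COP_actual = Q̇_C/Ẇ = 166.0/69.10 = 2.402.
In absolute terms T_C = 280.35 K and T_H = 301.15 K, so ΔT = 20.80 K.
COP_Carnot = T_C/ΔT = 280.35/20.80 = 13.48.
η_II = COP_actual/COP_Carnot = 2.402/13.48 = 0.1782.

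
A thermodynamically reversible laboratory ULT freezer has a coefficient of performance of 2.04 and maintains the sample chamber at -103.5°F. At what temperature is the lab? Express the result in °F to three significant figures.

71.1 °F

COP_R = T_C/(T_H − T_C) gives T_H − T_C = T_C/COP.
With T_C = 197.87 K, T_H = 197.87 × (1 + 1/2.04) = 294.87 K.
Converting, 294.87 K = 71.09°F.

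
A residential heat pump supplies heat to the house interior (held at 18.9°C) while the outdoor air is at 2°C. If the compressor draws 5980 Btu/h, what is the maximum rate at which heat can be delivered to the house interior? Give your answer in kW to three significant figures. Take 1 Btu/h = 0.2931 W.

In absolute terms T_C = 275.15 K and T_H = 292.05 K, so ΔT = 16.90 K.
COP_Carnot = T_H/ΔT = 292.05/16.90 = 17.28.
Q̇_max = COP_Carnot × Ẇ = 17.28 × 5980 Btu/h = 103300 Btu/h = 30.29 kW.

30.3 kW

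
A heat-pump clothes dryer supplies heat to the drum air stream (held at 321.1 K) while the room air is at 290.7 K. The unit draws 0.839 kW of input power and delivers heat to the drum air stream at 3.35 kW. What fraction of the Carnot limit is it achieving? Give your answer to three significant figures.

0.378

COP_actual = Q̇_H/Ẇ = 3.350/0.8390 = 3.993.
The reservoir spacing is ΔT = 321.1 − 290.7 = 30.40 K.
COP_Carnot = T_H/ΔT = 321.10/30.40 = 10.56.
η_II = COP_actual/COP_Carnot = 3.993/10.56 = 0.3780.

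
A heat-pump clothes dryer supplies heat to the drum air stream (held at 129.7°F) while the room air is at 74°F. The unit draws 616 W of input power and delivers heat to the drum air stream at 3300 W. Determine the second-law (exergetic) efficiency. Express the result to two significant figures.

COP_actual = Q̇_H/Ẇ = 3300/616.0 = 5.357.
In absolute terms T_C = 296.48 K and T_H = 327.43 K, so ΔT = 30.94 K.
COP_Carnot = T_H/ΔT = 327.43/30.94 = 10.58.
η_II = COP_actual/COP_Carnot = 5.357/10.58 = 0.5063.

0.51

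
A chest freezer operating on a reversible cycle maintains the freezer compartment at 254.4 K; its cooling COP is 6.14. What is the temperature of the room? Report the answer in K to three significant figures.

COP_R = T_C/(T_H − T_C) gives T_H − T_C = T_C/COP.
With T_C = 254.40 K, T_H = 254.40 × (1 + 1/6.14) = 295.83 K.

296 K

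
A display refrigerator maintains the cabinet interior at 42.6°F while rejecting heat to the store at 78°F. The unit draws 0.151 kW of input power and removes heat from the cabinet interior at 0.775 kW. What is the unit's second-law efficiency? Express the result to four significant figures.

0.3617

COP_actual = Q̇_C/Ẇ = 0.7750/0.1510 = 5.132.
In absolute terms T_C = 279.04 K and T_H = 298.71 K, so ΔT = 19.67 K.
COP_Carnot = T_C/ΔT = 279.04/19.67 = 14.19.
η_II = COP_actual/COP_Carnot = 5.132/14.19 = 0.3617.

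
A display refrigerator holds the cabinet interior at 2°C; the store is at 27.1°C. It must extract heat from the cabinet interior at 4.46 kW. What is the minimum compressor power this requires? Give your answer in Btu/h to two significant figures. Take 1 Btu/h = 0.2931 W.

1400 Btu/h

In absolute terms T_C = 275.15 K and T_H = 300.25 K, so ΔT = 25.10 K.
COP_Carnot = T_C/ΔT = 275.15/25.10 = 10.96.
Ẇ_min = Q̇/COP_Carnot = 4.460/10.96 = 0.4069 kW = 1388 Btu/h.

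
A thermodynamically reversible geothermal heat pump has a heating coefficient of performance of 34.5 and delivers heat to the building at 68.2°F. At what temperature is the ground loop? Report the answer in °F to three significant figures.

COP_HP = T_H/(T_H − T_C) gives T_H − T_C = T_H/COP.
With T_H = 293.26 K, T_C = 293.26 × (1 − 1/34.5) = 284.76 K.
Converting, 284.76 K = 52.90°F.

52.9 °F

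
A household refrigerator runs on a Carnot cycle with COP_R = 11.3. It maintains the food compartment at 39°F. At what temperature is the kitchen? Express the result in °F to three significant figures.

COP_R = T_C/(T_H − T_C) gives T_H − T_C = T_C/COP.
With T_C = 277.04 K, T_H = 277.04 × (1 + 1/11.3) = 301.56 K.
Converting, 301.56 K = 83.13°F.

83.1 °F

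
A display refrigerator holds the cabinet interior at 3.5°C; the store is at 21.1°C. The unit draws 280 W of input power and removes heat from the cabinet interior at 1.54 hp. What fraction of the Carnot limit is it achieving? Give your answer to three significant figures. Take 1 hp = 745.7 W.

Converting, Q̇_C = 1.540 hp = 1148 W, so COP_actual = Q̇_C/Ẇ = 1148/280.0 = 4.101.
In absolute terms T_C = 276.65 K and T_H = 294.25 K, so ΔT = 17.60 K.
COP_Carnot = T_C/ΔT = 276.65/17.60 = 15.72.
η_II = COP_actual/COP_Carnot = 4.101/15.72 = 0.2609.

0.261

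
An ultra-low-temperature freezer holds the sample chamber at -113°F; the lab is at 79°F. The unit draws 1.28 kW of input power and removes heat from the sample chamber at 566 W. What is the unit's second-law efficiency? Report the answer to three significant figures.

0.245

Converting, Q̇_C = 566.0 W = 0.5660 kW, so COP_actual = Q̇_C/Ẇ = 0.5660/1.280 = 0.4422.
In absolute terms T_C = 192.59 K and T_H = 299.26 K, so ΔT = 106.7 K.
COP_Carnot = T_C/ΔT = 192.59/106.7 = 1.806.
η_II = COP_actual/COP_Carnot = 0.4422/1.806 = 0.2449.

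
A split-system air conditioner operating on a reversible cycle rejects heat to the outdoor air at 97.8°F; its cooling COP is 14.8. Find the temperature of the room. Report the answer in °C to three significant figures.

For a Carnot refrigerator COP_R = T_C/(T_H − T_C), so T_C = COP·T_H/(1 + COP).
With T_H = 309.71 K, T_C = 14.8 × 309.71/15.80 = 290.10 K.
Converting, 290.10 K = 16.95°C.

17.0 °C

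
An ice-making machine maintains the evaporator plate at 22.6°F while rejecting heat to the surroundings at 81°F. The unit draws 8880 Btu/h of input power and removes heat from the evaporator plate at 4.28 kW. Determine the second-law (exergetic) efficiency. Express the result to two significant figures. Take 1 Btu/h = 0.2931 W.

Converting, Q̇_C = 4.280 kW = 14600 Btu/h, so COP_actual = Q̇_C/Ẇ = 14600/8880 = 1.644.
In absolute terms T_C = 267.93 K and T_H = 300.37 K, so ΔT = 32.44 K.
COP_Carnot = T_C/ΔT = 267.93/32.44 = 8.258.
η_II = COP_actual/COP_Carnot = 1.644/8.258 = 0.1991.

0.20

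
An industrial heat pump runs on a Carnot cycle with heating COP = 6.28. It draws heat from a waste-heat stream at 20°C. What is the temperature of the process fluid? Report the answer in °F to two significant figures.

170 °F

COP_HP = T_H/(T_H − T_C) rearranges to T_H = COP·T_C/(COP − 1).
With T_C = 293.15 K, T_H = 6.28 × 293.15/5.280 = 348.67 K.
Converting, 348.67 K = 167.94°F.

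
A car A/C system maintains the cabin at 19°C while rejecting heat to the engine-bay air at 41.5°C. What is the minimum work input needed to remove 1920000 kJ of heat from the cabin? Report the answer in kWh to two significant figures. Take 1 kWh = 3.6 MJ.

41 kWh

In absolute terms T_C = 292.15 K and T_H = 314.65 K, so ΔT = 22.50 K.
The reversible limit is COP_R = T_C/ΔT = 12.98, so W_min = Q_C/COP = Q_C·ΔT/T_C.
W_min = 1920000 × 22.50/292.15 = 147900 kJ = 41.07 kWh.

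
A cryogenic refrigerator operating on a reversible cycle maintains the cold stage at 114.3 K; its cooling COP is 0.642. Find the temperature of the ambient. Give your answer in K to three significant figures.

COP_R = T_C/(T_H − T_C) gives T_H − T_C = T_C/COP.
With T_C = 114.30 K, T_H = 114.30 × (1 + 1/0.642) = 292.34 K.

292 K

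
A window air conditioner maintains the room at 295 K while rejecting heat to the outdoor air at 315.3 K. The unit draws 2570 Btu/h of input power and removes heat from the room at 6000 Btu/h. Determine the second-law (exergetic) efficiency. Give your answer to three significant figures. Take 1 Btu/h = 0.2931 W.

COP_actual = Q̇_C/Ẇ = 6000/2570 = 2.335.
The reservoir spacing is ΔT = 315.3 − 295 = 20.30 K.
COP_Carnot = T_C/ΔT = 295.00/20.30 = 14.53.
η_II = COP_actual/COP_Carnot = 2.335/14.53 = 0.1607.

0.161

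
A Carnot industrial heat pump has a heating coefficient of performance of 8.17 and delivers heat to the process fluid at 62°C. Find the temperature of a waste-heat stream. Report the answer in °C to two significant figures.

COP_HP = T_H/(T_H − T_C) gives T_H − T_C = T_H/COP.
With T_H = 335.15 K, T_C = 335.15 × (1 − 1/8.17) = 294.13 K.
Converting, 294.13 K = 20.98°C.

21 °C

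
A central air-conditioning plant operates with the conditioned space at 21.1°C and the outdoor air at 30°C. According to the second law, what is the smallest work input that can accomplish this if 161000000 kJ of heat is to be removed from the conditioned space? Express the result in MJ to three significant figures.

In absolute terms T_C = 294.25 K and T_H = 303.15 K, so ΔT = 8.900 K.
The reversible limit is COP_R = T_C/ΔT = 33.06, so W_min = Q_C/COP = Q_C·ΔT/T_C.
W_min = 161000000 × 8.900/294.25 = 4870000 kJ = 4870 MJ.

4870 MJ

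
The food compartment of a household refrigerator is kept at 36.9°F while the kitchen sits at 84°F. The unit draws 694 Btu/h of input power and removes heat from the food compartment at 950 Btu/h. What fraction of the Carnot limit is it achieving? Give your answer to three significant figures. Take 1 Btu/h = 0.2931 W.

0.130

COP_actual = Q̇_C/Ẇ = 950.0/694.0 = 1.369.
In absolute terms T_C = 275.87 K and T_H = 302.04 K, so ΔT = 26.17 K.
COP_Carnot = T_C/ΔT = 275.87/26.17 = 10.54.
η_II = COP_actual/COP_Carnot = 1.369/10.54 = 0.1298.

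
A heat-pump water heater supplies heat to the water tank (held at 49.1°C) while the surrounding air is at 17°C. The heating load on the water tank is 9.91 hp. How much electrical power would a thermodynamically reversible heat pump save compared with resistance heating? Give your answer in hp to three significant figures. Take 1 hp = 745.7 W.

In absolute terms T_C = 290.15 K and T_H = 322.25 K, so ΔT = 32.10 K.
COP_Carnot = T_H/ΔT = 322.25/32.10 = 10.04.
Resistance heating needs Ẇ_res = Q̇_H = 9.910 hp; the reversible heat pump needs only Ẇ_hp = Q̇_H/COP = 0.9872 hp.
Saving = 9.910 − 0.9872 = 8.923 hp.

8.92 hp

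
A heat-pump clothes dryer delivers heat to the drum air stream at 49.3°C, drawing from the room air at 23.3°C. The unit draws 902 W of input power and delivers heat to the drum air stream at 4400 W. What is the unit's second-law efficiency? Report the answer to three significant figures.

0.393

COP_actual = Q̇_H/Ẇ = 4400/902.0 = 4.878.
In absolute terms T_C = 296.45 K and T_H = 322.45 K, so ΔT = 26.00 K.
COP_Carnot = T_H/ΔT = 322.45/26.00 = 12.40.
η_II = COP_actual/COP_Carnot = 4.878/12.40 = 0.3933.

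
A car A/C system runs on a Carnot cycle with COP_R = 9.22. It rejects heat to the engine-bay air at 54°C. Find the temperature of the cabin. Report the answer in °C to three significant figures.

For a Carnot refrigerator COP_R = T_C/(T_H − T_C), so T_C = COP·T_H/(1 + COP).
With T_H = 327.15 K, T_C = 9.22 × 327.15/10.22 = 295.14 K.
Converting, 295.14 K = 21.99°C.

22.0 °C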